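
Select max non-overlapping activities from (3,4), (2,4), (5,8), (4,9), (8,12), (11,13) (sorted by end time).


Greedy: pick earliest-ending, then skip overlaps.
Selected (3 activities): [(3, 4), (5, 8), (8, 12)]


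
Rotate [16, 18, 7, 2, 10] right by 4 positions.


Right rotate by 4: [18, 7, 2, 10, 16]


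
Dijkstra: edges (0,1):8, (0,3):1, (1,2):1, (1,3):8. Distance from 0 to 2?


Dijkstra from 0:
Distances: {0: 0, 1: 8, 2: 9, 3: 1}
Shortest distance to 2 = 9, path = [0, 1, 2]


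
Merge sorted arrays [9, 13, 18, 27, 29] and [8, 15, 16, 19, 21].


Compare heads, take smaller each step.
Merged: [8, 9, 13, 15, 16, 18, 19, 21, 27, 29]


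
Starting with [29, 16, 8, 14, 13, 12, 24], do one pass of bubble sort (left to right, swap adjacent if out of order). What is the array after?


After one pass: [16, 8, 14, 13, 12, 24, 29]


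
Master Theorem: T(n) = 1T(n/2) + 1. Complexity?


a=1, b=2, c=0. log_2(1)=0 = c=0. Case 2: O(n^c log n) = O(log n)
Complexity: O(log n)


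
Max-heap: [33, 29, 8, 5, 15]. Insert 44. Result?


Append 44: [33, 29, 8, 5, 15, 44]
Bubble up: swap idx 5(44) with idx 2(8); swap idx 2(44) with idx 0(33)
Result: [44, 29, 33, 5, 15, 8]


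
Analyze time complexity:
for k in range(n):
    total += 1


Per nesting level: O(n) = O(n)
Complexity: O(n)


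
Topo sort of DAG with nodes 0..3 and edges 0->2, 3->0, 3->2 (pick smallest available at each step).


Kahn's algorithm, process smallest node first
Order: [1, 3, 0, 2]


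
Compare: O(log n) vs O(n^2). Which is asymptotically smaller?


logarithmic grows slower than quadratic
O(log n) is asymptotically smaller; O(n^2) grows faster


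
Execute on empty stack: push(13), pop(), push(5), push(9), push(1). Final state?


push(13) -> [13]
pop() returns 13 -> []
push(5) -> [5]
push(9) -> [5, 9]
push(1) -> [5, 9, 1]
Final stack (bottom to top): [5, 9, 1]


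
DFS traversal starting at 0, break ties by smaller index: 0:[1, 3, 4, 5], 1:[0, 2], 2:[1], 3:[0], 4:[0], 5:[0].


DFS stack-based: start with [0]
Visit order: [0, 1, 2, 3, 4, 5]


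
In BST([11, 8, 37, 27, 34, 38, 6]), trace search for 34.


BST root = 11
Search for 34: compare at each node
Path: [11, 37, 27, 34]


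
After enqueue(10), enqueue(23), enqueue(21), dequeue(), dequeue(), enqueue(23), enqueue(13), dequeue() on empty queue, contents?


enqueue(10) -> [10]
enqueue(23) -> [10, 23]
enqueue(21) -> [10, 23, 21]
dequeue() returns 10 -> [23, 21]
dequeue() returns 23 -> [21]
enqueue(23) -> [21, 23]
enqueue(13) -> [21, 23, 13]
dequeue() returns 21 -> [23, 13]
Final queue (front to back): [23, 13]


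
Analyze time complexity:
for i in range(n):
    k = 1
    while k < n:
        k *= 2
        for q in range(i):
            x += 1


Per nesting level: O(n) * O(log n) * O(n) [triangular over i] = O(n^2 log n)
Complexity: O(n^2 log n)


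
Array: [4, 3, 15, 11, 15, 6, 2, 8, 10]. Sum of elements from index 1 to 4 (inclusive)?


Prefix sums: [0, 4, 7, 22, 33, 48, 54, 56, 64, 74]
Sum[1..4] = prefix[5] - prefix[1] = 48 - 4 = 44


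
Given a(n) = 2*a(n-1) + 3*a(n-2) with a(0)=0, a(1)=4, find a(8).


Build bottom-up:
...a(6)=728, a(7)=2188, a(8)=2*2188+3*728=6560


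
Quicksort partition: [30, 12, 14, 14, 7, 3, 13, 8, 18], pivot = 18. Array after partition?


Elements <= 18 go left of pivot.
Result: [12, 14, 14, 7, 3, 13, 8, 18, 30], pivot at index 7


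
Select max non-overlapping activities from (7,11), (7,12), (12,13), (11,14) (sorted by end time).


Greedy: pick earliest-ending, then skip overlaps.
Selected (2 activities): [(7, 11), (12, 13)]


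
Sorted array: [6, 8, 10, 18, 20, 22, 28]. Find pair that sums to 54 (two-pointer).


Two pointers: lo=0, hi=6
No pair sums to 54


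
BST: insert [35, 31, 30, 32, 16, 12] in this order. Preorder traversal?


Root = 35; build tree by BST insertion.
Preorder traversal: [35, 31, 30, 16, 12, 32]


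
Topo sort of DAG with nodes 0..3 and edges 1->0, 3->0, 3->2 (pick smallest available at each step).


Kahn's algorithm, process smallest node first
Order: [1, 3, 0, 2]


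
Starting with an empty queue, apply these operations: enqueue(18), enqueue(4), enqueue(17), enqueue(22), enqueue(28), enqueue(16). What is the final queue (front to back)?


enqueue(18) -> [18]
enqueue(4) -> [18, 4]
enqueue(17) -> [18, 4, 17]
enqueue(22) -> [18, 4, 17, 22]
enqueue(28) -> [18, 4, 17, 22, 28]
enqueue(16) -> [18, 4, 17, 22, 28, 16]
Final queue (front to back): [18, 4, 17, 22, 28, 16]


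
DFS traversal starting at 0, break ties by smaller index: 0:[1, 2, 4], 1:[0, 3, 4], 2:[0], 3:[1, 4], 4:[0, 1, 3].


DFS stack-based: start with [0]
Visit order: [0, 1, 3, 4, 2]


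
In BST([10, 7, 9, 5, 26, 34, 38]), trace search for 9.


BST root = 10
Search for 9: compare at each node
Path: [10, 7, 9]


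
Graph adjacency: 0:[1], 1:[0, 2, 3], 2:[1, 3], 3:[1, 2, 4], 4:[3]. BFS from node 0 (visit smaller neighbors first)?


BFS queue: start with [0]
Visit order: [0, 1, 2, 3, 4]


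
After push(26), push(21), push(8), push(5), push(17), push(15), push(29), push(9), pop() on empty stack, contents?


push(26) -> [26]
push(21) -> [26, 21]
push(8) -> [26, 21, 8]
push(5) -> [26, 21, 8, 5]
push(17) -> [26, 21, 8, 5, 17]
push(15) -> [26, 21, 8, 5, 17, 15]
push(29) -> [26, 21, 8, 5, 17, 15, 29]
push(9) -> [26, 21, 8, 5, 17, 15, 29, 9]
pop() returns 9 -> [26, 21, 8, 5, 17, 15, 29]
Final stack (bottom to top): [26, 21, 8, 5, 17, 15, 29]


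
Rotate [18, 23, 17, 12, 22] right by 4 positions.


Right rotate by 4: [23, 17, 12, 22, 18]


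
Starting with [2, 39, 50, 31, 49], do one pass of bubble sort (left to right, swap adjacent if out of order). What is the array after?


After one pass: [2, 39, 31, 49, 50]


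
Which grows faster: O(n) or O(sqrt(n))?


sublinear grows slower than linear
O(sqrt(n)) is asymptotically smaller; O(n) grows faster


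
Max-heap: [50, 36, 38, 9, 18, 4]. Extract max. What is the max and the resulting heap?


Max = 50
Replace root with last, heapify down
Resulting heap: [38, 36, 4, 9, 18]


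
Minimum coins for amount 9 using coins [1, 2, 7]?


dp[0]=0; dp[i]=1+min(dp[i-c] for c in coins)
...dp[4]=2, dp[5]=3, dp[6]=3, dp[7]=1, dp[8]=2, dp[9]=2
Minimum coins for 9 = 2


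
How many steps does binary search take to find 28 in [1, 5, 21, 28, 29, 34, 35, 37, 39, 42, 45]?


Search for 28:
[0,10] mid=5 arr[5]=34
[0,4] mid=2 arr[2]=21
[3,4] mid=3 arr[3]=28
Total: 3 comparisons


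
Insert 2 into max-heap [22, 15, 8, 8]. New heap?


Append 2: [22, 15, 8, 8, 2]
Bubble up: no swaps needed
Result: [22, 15, 8, 8, 2]


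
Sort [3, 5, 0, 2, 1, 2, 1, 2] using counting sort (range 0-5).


Count array: [1, 2, 3, 1, 0, 1]
Reconstruct: [0, 1, 1, 2, 2, 2, 3, 5]


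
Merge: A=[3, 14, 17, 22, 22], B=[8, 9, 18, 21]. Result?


Compare heads, take smaller each step.
Merged: [3, 8, 9, 14, 17, 18, 21, 22, 22]


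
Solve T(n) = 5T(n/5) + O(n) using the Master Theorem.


a=5, b=5, c=1. log_5(5)=1 = c=1. Case 2: O(n^c log n) = O(n log n)
Complexity: O(n log n)


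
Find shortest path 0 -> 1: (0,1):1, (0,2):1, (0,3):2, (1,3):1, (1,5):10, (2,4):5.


Dijkstra from 0:
Distances: {0: 0, 1: 1, 2: 1, 3: 2, 4: 6, 5: 11}
Shortest distance to 1 = 1, path = [0, 1]


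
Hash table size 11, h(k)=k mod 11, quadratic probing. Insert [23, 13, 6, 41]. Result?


Insertions: 23->slot 1; 13->slot 2; 6->slot 6; 41->slot 8
Table: [None, 23, 13, None, None, None, 6, None, 41, None, None]


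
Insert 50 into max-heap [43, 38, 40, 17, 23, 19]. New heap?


Append 50: [43, 38, 40, 17, 23, 19, 50]
Bubble up: swap idx 6(50) with idx 2(40); swap idx 2(50) with idx 0(43)
Result: [50, 38, 43, 17, 23, 19, 40]


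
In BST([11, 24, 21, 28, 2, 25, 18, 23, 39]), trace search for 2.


BST root = 11
Search for 2: compare at each node
Path: [11, 2]


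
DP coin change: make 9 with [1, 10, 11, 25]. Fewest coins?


dp[0]=0; dp[i]=1+min(dp[i-c] for c in coins)
...dp[4]=4, dp[5]=5, dp[6]=6, dp[7]=7, dp[8]=8, dp[9]=9
Minimum coins for 9 = 9


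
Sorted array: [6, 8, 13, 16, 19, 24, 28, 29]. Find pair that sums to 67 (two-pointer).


Two pointers: lo=0, hi=7
No pair sums to 67


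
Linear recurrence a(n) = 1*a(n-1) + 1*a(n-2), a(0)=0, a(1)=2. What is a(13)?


Build bottom-up:
...a(11)=178, a(12)=288, a(13)=1*288+1*178=466


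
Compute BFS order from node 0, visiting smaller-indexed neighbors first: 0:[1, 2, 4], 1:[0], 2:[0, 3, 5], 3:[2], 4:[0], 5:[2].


BFS queue: start with [0]
Visit order: [0, 1, 2, 4, 3, 5]


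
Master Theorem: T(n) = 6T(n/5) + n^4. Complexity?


a=6, b=5, c=4. log_5(6)=1.113 < c=4. Case 3: O(n^c) = O(n^4)
Complexity: O(n^4)


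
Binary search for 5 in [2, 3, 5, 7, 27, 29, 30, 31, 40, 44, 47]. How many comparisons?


Search for 5:
[0,10] mid=5 arr[5]=29
[0,4] mid=2 arr[2]=5
Total: 2 comparisons


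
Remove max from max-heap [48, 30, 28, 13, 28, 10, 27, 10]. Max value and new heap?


Max = 48
Replace root with last, heapify down
Resulting heap: [30, 28, 28, 13, 10, 10, 27]


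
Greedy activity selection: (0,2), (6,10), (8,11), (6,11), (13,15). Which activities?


Greedy: pick earliest-ending, then skip overlaps.
Selected (3 activities): [(0, 2), (6, 10), (13, 15)]


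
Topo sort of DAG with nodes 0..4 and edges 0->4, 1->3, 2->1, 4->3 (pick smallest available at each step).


Kahn's algorithm, process smallest node first
Order: [0, 2, 1, 4, 3]


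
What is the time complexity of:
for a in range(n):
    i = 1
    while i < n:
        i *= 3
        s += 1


Per nesting level: O(n) * O(log n) = O(n log n)
Complexity: O(n log n)


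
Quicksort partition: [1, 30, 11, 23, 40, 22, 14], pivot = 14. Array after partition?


Elements <= 14 go left of pivot.
Result: [1, 11, 14, 23, 40, 22, 30], pivot at index 2


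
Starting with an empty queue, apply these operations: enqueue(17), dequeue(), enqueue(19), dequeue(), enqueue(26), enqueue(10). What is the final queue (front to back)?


enqueue(17) -> [17]
dequeue() returns 17 -> []
enqueue(19) -> [19]
dequeue() returns 19 -> []
enqueue(26) -> [26]
enqueue(10) -> [26, 10]
Final queue (front to back): [26, 10]


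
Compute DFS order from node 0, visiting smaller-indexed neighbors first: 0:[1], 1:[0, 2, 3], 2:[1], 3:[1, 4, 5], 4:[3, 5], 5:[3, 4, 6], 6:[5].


DFS stack-based: start with [0]
Visit order: [0, 1, 2, 3, 4, 5, 6]


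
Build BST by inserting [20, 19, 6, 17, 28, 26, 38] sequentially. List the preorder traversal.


Root = 20; build tree by BST insertion.
Preorder traversal: [20, 19, 6, 17, 28, 26, 38]


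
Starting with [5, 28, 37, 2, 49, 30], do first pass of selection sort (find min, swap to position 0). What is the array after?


After one pass: [2, 28, 37, 5, 49, 30]


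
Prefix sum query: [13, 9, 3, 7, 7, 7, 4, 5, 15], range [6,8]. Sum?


Prefix sums: [0, 13, 22, 25, 32, 39, 46, 50, 55, 70]
Sum[6..8] = prefix[9] - prefix[6] = 70 - 46 = 24


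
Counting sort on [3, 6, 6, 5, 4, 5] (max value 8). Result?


Count array: [0, 0, 0, 1, 1, 2, 2, 0, 0]
Reconstruct: [3, 4, 5, 5, 6, 6]


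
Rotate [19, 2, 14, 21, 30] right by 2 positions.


Right rotate by 2: [21, 30, 19, 2, 14]


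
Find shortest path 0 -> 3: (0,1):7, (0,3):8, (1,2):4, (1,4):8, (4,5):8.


Dijkstra from 0:
Distances: {0: 0, 1: 7, 2: 11, 3: 8, 4: 15, 5: 23}
Shortest distance to 3 = 8, path = [0, 3]


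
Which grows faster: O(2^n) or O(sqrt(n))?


sublinear grows slower than exponential
O(sqrt(n)) is asymptotically smaller; O(2^n) grows faster


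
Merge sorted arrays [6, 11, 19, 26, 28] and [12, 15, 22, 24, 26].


Compare heads, take smaller each step.
Merged: [6, 11, 12, 15, 19, 22, 24, 26, 26, 28]


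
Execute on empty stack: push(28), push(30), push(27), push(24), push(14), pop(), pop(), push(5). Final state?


push(28) -> [28]
push(30) -> [28, 30]
push(27) -> [28, 30, 27]
push(24) -> [28, 30, 27, 24]
push(14) -> [28, 30, 27, 24, 14]
pop() returns 14 -> [28, 30, 27, 24]
pop() returns 24 -> [28, 30, 27]
push(5) -> [28, 30, 27, 5]
Final stack (bottom to top): [28, 30, 27, 5]


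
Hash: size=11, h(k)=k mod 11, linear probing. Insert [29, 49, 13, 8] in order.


Insertions: 29->slot 7; 49->slot 5; 13->slot 2; 8->slot 8
Table: [None, None, 13, None, None, 49, None, 29, 8, None, None]


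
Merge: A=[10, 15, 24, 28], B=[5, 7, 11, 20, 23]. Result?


Compare heads, take smaller each step.
Merged: [5, 7, 10, 11, 15, 20, 23, 24, 28]


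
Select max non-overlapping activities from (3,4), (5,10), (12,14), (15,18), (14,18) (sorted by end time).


Greedy: pick earliest-ending, then skip overlaps.
Selected (4 activities): [(3, 4), (5, 10), (12, 14), (15, 18)]


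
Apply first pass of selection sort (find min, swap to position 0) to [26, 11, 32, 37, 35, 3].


After one pass: [3, 11, 32, 37, 35, 26]


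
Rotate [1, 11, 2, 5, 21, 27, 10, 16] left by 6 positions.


Left rotate by 6: [10, 16, 1, 11, 2, 5, 21, 27]


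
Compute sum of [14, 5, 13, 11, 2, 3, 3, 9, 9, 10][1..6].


Prefix sums: [0, 14, 19, 32, 43, 45, 48, 51, 60, 69, 79]
Sum[1..6] = prefix[7] - prefix[1] = 51 - 14 = 37


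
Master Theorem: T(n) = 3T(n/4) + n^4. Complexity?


a=3, b=4, c=4. log_4(3)=0.792 < c=4. Case 3: O(n^c) = O(n^4)
Complexity: O(n^4)


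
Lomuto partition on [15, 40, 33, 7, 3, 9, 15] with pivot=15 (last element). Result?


Elements <= 15 go left of pivot.
Result: [15, 7, 3, 9, 15, 40, 33], pivot at index 4


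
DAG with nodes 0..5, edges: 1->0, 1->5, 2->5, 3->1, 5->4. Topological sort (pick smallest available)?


Kahn's algorithm, process smallest node first
Order: [2, 3, 1, 0, 5, 4]


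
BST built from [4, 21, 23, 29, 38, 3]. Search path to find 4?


BST root = 4
Search for 4: compare at each node
Path: [4]


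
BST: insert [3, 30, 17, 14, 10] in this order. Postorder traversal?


Root = 3; build tree by BST insertion.
Postorder traversal: [10, 14, 17, 30, 3]


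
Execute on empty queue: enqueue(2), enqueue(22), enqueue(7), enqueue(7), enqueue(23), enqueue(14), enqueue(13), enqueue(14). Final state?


enqueue(2) -> [2]
enqueue(22) -> [2, 22]
enqueue(7) -> [2, 22, 7]
enqueue(7) -> [2, 22, 7, 7]
enqueue(23) -> [2, 22, 7, 7, 23]
enqueue(14) -> [2, 22, 7, 7, 23, 14]
enqueue(13) -> [2, 22, 7, 7, 23, 14, 13]
enqueue(14) -> [2, 22, 7, 7, 23, 14, 13, 14]
Final queue (front to back): [2, 22, 7, 7, 23, 14, 13, 14]


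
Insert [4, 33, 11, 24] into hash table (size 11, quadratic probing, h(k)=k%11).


Insertions: 4->slot 4; 33->slot 0; 11->slot 1; 24->slot 2
Table: [33, 11, 24, None, 4, None, None, None, None, None, None]


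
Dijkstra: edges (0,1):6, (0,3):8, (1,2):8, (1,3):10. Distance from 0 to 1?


Dijkstra from 0:
Distances: {0: 0, 1: 6, 2: 14, 3: 8}
Shortest distance to 1 = 6, path = [0, 1]


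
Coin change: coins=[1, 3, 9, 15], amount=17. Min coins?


dp[0]=0; dp[i]=1+min(dp[i-c] for c in coins)
...dp[12]=2, dp[13]=3, dp[14]=4, dp[15]=1, dp[16]=2, dp[17]=3
Minimum coins for 17 = 3


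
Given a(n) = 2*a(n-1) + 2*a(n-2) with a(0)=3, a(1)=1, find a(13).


Build bottom-up:
...a(11)=58400, a(12)=159552, a(13)=2*159552+2*58400=435904


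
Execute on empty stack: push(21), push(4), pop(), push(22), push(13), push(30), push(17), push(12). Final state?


push(21) -> [21]
push(4) -> [21, 4]
pop() returns 4 -> [21]
push(22) -> [21, 22]
push(13) -> [21, 22, 13]
push(30) -> [21, 22, 13, 30]
push(17) -> [21, 22, 13, 30, 17]
push(12) -> [21, 22, 13, 30, 17, 12]
Final stack (bottom to top): [21, 22, 13, 30, 17, 12]


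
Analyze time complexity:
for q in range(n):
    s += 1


Per nesting level: O(n) = O(n)
Complexity: O(n)


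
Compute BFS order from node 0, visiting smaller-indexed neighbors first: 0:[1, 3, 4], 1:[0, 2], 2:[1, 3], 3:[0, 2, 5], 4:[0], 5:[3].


BFS queue: start with [0]
Visit order: [0, 1, 3, 4, 2, 5]


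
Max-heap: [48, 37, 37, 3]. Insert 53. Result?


Append 53: [48, 37, 37, 3, 53]
Bubble up: swap idx 4(53) with idx 1(37); swap idx 1(53) with idx 0(48)
Result: [53, 48, 37, 3, 37]


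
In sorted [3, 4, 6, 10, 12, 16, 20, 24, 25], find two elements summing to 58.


Two pointers: lo=0, hi=8
No pair sums to 58


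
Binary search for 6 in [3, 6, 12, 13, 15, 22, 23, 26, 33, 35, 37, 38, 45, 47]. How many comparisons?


Search for 6:
[0,13] mid=6 arr[6]=23
[0,5] mid=2 arr[2]=12
[0,1] mid=0 arr[0]=3
[1,1] mid=1 arr[1]=6
Total: 4 comparisons


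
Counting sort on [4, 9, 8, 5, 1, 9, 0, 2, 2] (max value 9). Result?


Count array: [1, 1, 2, 0, 1, 1, 0, 0, 1, 2]
Reconstruct: [0, 1, 2, 2, 4, 5, 8, 9, 9]


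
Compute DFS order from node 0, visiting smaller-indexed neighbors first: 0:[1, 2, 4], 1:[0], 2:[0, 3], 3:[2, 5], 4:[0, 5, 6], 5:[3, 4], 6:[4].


DFS stack-based: start with [0]
Visit order: [0, 1, 2, 3, 5, 4, 6]


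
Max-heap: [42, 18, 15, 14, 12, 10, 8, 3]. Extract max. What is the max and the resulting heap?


Max = 42
Replace root with last, heapify down
Resulting heap: [18, 14, 15, 3, 12, 10, 8]


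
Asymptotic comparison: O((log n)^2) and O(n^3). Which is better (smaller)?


polylogarithmic grows slower than cubic
O((log n)^2) is asymptotically smaller; O(n^3) grows faster


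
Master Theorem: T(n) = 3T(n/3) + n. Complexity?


a=3, b=3, c=1. log_3(3)=1 = c=1. Case 2: O(n^c log n) = O(n log n)
Complexity: O(n log n)


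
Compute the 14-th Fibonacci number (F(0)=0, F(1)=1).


F(n)=F(n-1)+F(n-2)
...F(12)=144, F(13)=233, F(14)=377


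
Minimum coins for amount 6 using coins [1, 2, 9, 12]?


dp[0]=0; dp[i]=1+min(dp[i-c] for c in coins)
...dp[1]=1, dp[2]=1, dp[3]=2, dp[4]=2, dp[5]=3, dp[6]=3
Minimum coins for 6 = 3


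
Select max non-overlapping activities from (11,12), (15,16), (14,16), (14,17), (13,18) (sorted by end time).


Greedy: pick earliest-ending, then skip overlaps.
Selected (2 activities): [(11, 12), (15, 16)]


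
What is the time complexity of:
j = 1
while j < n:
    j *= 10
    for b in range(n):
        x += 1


Per nesting level: O(log n) * O(n) = O(n log n)
Complexity: O(n log n)


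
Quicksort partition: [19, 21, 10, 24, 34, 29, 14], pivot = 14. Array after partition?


Elements <= 14 go left of pivot.
Result: [10, 14, 19, 24, 34, 29, 21], pivot at index 1


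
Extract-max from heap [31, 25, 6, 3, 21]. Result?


Max = 31
Replace root with last, heapify down
Resulting heap: [25, 21, 6, 3]


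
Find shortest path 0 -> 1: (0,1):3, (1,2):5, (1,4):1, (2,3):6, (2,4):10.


Dijkstra from 0:
Distances: {0: 0, 1: 3, 2: 8, 3: 14, 4: 4}
Shortest distance to 1 = 3, path = [0, 1]


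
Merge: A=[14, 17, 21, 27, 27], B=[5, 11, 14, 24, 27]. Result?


Compare heads, take smaller each step.
Merged: [5, 11, 14, 14, 17, 21, 24, 27, 27, 27]


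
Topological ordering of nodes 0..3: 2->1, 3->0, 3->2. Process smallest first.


Kahn's algorithm, process smallest node first
Order: [3, 0, 2, 1]


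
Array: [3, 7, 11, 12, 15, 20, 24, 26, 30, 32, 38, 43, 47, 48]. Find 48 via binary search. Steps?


Search for 48:
[0,13] mid=6 arr[6]=24
[7,13] mid=10 arr[10]=38
[11,13] mid=12 arr[12]=47
[13,13] mid=13 arr[13]=48
Total: 4 comparisons


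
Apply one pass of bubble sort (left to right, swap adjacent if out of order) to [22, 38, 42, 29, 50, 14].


After one pass: [22, 38, 29, 42, 14, 50]


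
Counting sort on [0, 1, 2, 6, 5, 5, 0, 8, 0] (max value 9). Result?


Count array: [3, 1, 1, 0, 0, 2, 1, 0, 1, 0]
Reconstruct: [0, 0, 0, 1, 2, 5, 5, 6, 8]


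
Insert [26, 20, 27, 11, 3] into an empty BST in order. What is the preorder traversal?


Root = 26; build tree by BST insertion.
Preorder traversal: [26, 20, 11, 3, 27]


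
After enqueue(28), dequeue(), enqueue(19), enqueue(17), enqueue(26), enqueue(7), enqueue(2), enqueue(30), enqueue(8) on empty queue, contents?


enqueue(28) -> [28]
dequeue() returns 28 -> []
enqueue(19) -> [19]
enqueue(17) -> [19, 17]
enqueue(26) -> [19, 17, 26]
enqueue(7) -> [19, 17, 26, 7]
enqueue(2) -> [19, 17, 26, 7, 2]
enqueue(30) -> [19, 17, 26, 7, 2, 30]
enqueue(8) -> [19, 17, 26, 7, 2, 30, 8]
Final queue (front to back): [19, 17, 26, 7, 2, 30, 8]


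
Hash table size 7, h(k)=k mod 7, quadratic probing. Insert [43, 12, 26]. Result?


Insertions: 43->slot 1; 12->slot 5; 26->slot 6
Table: [None, 43, None, None, None, 12, 26]


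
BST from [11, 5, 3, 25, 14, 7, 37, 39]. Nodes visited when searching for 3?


BST root = 11
Search for 3: compare at each node
Path: [11, 5, 3]


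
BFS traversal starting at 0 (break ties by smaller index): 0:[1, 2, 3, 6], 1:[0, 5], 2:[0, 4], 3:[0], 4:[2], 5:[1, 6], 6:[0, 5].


BFS queue: start with [0]
Visit order: [0, 1, 2, 3, 6, 5, 4]


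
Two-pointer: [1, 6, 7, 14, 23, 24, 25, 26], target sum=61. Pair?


Two pointers: lo=0, hi=7
No pair sums to 61


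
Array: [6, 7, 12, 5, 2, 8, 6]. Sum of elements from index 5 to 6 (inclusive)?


Prefix sums: [0, 6, 13, 25, 30, 32, 40, 46]
Sum[5..6] = prefix[7] - prefix[5] = 46 - 32 = 14


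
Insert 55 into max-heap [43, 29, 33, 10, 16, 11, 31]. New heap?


Append 55: [43, 29, 33, 10, 16, 11, 31, 55]
Bubble up: swap idx 7(55) with idx 3(10); swap idx 3(55) with idx 1(29); swap idx 1(55) with idx 0(43)
Result: [55, 43, 33, 29, 16, 11, 31, 10]


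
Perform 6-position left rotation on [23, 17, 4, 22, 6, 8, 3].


Left rotate by 6: [3, 23, 17, 4, 22, 6, 8]


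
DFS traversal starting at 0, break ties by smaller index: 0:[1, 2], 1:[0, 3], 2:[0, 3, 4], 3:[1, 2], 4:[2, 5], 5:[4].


DFS stack-based: start with [0]
Visit order: [0, 1, 3, 2, 4, 5]


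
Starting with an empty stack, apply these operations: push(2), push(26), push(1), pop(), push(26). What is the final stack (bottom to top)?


push(2) -> [2]
push(26) -> [2, 26]
push(1) -> [2, 26, 1]
pop() returns 1 -> [2, 26]
push(26) -> [2, 26, 26]
Final stack (bottom to top): [2, 26, 26]


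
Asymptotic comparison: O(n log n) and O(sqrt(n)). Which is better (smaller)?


sublinear grows slower than linearithmic
O(sqrt(n)) is asymptotically smaller; O(n log n) grows faster


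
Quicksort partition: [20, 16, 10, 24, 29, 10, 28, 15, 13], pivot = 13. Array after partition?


Elements <= 13 go left of pivot.
Result: [10, 10, 13, 24, 29, 16, 28, 15, 20], pivot at index 2


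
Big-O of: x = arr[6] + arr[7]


Analysis: constant-time operation, no loop
Complexity: O(1)


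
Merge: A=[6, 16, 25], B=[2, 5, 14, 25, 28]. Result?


Compare heads, take smaller each step.
Merged: [2, 5, 6, 14, 16, 25, 25, 28]


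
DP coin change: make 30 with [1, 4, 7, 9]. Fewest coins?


dp[0]=0; dp[i]=1+min(dp[i-c] for c in coins)
...dp[25]=3, dp[26]=4, dp[27]=3, dp[28]=4, dp[29]=4, dp[30]=4
Minimum coins for 30 = 4


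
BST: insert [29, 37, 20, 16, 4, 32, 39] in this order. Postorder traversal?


Root = 29; build tree by BST insertion.
Postorder traversal: [4, 16, 20, 32, 39, 37, 29]


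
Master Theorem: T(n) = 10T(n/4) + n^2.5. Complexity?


a=10, b=4, c=2.5. log_4(10)=1.661 < c=2.5. Case 3: O(n^c) = O(n^2.500)
Complexity: O(n^2.500)


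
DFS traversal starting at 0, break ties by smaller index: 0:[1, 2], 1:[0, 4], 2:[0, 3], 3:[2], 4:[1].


DFS stack-based: start with [0]
Visit order: [0, 1, 4, 2, 3]


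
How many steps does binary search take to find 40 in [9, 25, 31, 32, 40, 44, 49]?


Search for 40:
[0,6] mid=3 arr[3]=32
[4,6] mid=5 arr[5]=44
[4,4] mid=4 arr[4]=40
Total: 3 comparisons


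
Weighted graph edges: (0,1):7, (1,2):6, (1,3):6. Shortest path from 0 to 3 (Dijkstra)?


Dijkstra from 0:
Distances: {0: 0, 1: 7, 2: 13, 3: 13}
Shortest distance to 3 = 13, path = [0, 1, 3]


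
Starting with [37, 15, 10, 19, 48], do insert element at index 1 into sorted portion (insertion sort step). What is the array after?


After one pass: [15, 37, 10, 19, 48]


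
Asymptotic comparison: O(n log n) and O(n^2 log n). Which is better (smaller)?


linearithmic grows slower than n^2 log n
O(n log n) is asymptotically smaller; O(n^2 log n) grows faster


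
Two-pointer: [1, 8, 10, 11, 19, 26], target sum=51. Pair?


Two pointers: lo=0, hi=5
No pair sums to 51


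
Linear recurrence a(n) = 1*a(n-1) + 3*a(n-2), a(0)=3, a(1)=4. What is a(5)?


Build bottom-up:
...a(3)=25, a(4)=64, a(5)=1*64+3*25=139


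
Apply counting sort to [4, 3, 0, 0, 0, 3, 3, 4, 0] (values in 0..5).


Count array: [4, 0, 0, 3, 2, 0]
Reconstruct: [0, 0, 0, 0, 3, 3, 3, 4, 4]


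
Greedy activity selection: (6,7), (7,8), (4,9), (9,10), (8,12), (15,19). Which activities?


Greedy: pick earliest-ending, then skip overlaps.
Selected (4 activities): [(6, 7), (7, 8), (9, 10), (15, 19)]


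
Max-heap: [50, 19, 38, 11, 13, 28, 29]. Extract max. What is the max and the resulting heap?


Max = 50
Replace root with last, heapify down
Resulting heap: [38, 19, 29, 11, 13, 28]


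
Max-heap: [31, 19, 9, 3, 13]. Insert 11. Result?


Append 11: [31, 19, 9, 3, 13, 11]
Bubble up: swap idx 5(11) with idx 2(9)
Result: [31, 19, 11, 3, 13, 9]


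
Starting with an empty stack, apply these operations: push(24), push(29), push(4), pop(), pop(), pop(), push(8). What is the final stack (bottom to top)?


push(24) -> [24]
push(29) -> [24, 29]
push(4) -> [24, 29, 4]
pop() returns 4 -> [24, 29]
pop() returns 29 -> [24]
pop() returns 24 -> []
push(8) -> [8]
Final stack (bottom to top): [8]


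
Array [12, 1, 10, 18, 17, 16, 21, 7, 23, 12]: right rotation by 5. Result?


Right rotate by 5: [16, 21, 7, 23, 12, 12, 1, 10, 18, 17]


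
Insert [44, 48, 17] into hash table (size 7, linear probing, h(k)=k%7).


Insertions: 44->slot 2; 48->slot 6; 17->slot 3
Table: [None, None, 44, 17, None, None, 48]


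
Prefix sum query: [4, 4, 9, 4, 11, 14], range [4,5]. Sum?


Prefix sums: [0, 4, 8, 17, 21, 32, 46]
Sum[4..5] = prefix[6] - prefix[4] = 46 - 21 = 25


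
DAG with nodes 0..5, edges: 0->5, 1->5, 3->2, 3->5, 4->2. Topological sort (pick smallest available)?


Kahn's algorithm, process smallest node first
Order: [0, 1, 3, 4, 2, 5]


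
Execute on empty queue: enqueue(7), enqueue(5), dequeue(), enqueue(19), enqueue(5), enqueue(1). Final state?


enqueue(7) -> [7]
enqueue(5) -> [7, 5]
dequeue() returns 7 -> [5]
enqueue(19) -> [5, 19]
enqueue(5) -> [5, 19, 5]
enqueue(1) -> [5, 19, 5, 1]
Final queue (front to back): [5, 19, 5, 1]


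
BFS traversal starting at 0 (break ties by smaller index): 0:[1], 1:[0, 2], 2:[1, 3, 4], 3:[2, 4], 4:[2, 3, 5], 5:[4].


BFS queue: start with [0]
Visit order: [0, 1, 2, 3, 4, 5]


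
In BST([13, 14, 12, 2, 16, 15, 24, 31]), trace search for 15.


BST root = 13
Search for 15: compare at each node
Path: [13, 14, 16, 15]


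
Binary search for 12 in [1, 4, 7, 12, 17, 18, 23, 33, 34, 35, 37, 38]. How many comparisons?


Search for 12:
[0,11] mid=5 arr[5]=18
[0,4] mid=2 arr[2]=7
[3,4] mid=3 arr[3]=12
Total: 3 comparisons


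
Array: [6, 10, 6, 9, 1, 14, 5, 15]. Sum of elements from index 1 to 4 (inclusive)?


Prefix sums: [0, 6, 16, 22, 31, 32, 46, 51, 66]
Sum[1..4] = prefix[5] - prefix[1] = 32 - 6 = 26


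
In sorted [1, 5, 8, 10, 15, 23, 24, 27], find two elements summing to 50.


Two pointers: lo=0, hi=7
Found pair: (23, 27) summing to 50


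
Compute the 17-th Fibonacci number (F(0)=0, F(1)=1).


F(n)=F(n-1)+F(n-2)
...F(15)=610, F(16)=987, F(17)=1597


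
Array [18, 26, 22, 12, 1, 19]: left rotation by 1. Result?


Left rotate by 1: [26, 22, 12, 1, 19, 18]


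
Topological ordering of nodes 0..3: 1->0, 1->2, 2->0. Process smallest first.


Kahn's algorithm, process smallest node first
Order: [1, 2, 0, 3]


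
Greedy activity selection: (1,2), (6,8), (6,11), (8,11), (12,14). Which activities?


Greedy: pick earliest-ending, then skip overlaps.
Selected (4 activities): [(1, 2), (6, 8), (8, 11), (12, 14)]


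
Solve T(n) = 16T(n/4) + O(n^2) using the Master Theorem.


a=16, b=4, c=2. log_4(16)=2 = c=2. Case 2: O(n^c log n) = O(n^2 log n)
Complexity: O(n^2 log n)


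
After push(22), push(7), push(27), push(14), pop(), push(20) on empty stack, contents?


push(22) -> [22]
push(7) -> [22, 7]
push(27) -> [22, 7, 27]
push(14) -> [22, 7, 27, 14]
pop() returns 14 -> [22, 7, 27]
push(20) -> [22, 7, 27, 20]
Final stack (bottom to top): [22, 7, 27, 20]


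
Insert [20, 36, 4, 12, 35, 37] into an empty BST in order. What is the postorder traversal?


Root = 20; build tree by BST insertion.
Postorder traversal: [12, 4, 35, 37, 36, 20]


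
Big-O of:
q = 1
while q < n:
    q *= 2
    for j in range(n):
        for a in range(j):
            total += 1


Per nesting level: O(log n) * O(n) * O(n) [triangular over j] = O(n^2 log n)
Complexity: O(n^2 log n)


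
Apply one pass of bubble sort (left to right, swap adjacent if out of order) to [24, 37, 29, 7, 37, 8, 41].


After one pass: [24, 29, 7, 37, 8, 37, 41]


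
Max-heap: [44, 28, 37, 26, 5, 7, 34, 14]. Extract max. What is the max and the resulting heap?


Max = 44
Replace root with last, heapify down
Resulting heap: [37, 28, 34, 26, 5, 7, 14]


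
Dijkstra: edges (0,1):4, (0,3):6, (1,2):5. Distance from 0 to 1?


Dijkstra from 0:
Distances: {0: 0, 1: 4, 2: 9, 3: 6}
Shortest distance to 1 = 4, path = [0, 1]


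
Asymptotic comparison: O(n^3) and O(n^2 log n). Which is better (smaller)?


n^2 log n grows slower than cubic
O(n^2 log n) is asymptotically smaller; O(n^3) grows faster


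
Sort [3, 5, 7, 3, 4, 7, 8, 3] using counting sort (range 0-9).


Count array: [0, 0, 0, 3, 1, 1, 0, 2, 1, 0]
Reconstruct: [3, 3, 3, 4, 5, 7, 7, 8]


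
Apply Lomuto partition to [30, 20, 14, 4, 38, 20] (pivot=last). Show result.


Elements <= 20 go left of pivot.
Result: [20, 14, 4, 20, 38, 30], pivot at index 3


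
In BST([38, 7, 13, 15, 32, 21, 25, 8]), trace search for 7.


BST root = 38
Search for 7: compare at each node
Path: [38, 7]


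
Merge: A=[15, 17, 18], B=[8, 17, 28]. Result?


Compare heads, take smaller each step.
Merged: [8, 15, 17, 17, 18, 28]


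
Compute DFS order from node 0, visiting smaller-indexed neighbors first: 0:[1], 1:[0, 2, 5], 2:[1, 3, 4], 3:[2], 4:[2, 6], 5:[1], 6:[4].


DFS stack-based: start with [0]
Visit order: [0, 1, 2, 3, 4, 6, 5]


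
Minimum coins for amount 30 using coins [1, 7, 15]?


dp[0]=0; dp[i]=1+min(dp[i-c] for c in coins)
...dp[25]=5, dp[26]=6, dp[27]=7, dp[28]=4, dp[29]=3, dp[30]=2
Minimum coins for 30 = 2


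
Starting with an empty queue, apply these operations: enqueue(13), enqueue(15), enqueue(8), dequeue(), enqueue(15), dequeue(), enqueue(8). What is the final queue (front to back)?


enqueue(13) -> [13]
enqueue(15) -> [13, 15]
enqueue(8) -> [13, 15, 8]
dequeue() returns 13 -> [15, 8]
enqueue(15) -> [15, 8, 15]
dequeue() returns 15 -> [8, 15]
enqueue(8) -> [8, 15, 8]
Final queue (front to back): [8, 15, 8]


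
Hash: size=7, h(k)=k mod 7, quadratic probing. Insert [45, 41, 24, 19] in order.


Insertions: 45->slot 3; 41->slot 6; 24->slot 4; 19->slot 5
Table: [None, None, None, 45, 24, 19, 41]


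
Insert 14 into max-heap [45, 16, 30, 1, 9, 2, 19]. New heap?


Append 14: [45, 16, 30, 1, 9, 2, 19, 14]
Bubble up: swap idx 7(14) with idx 3(1)
Result: [45, 16, 30, 14, 9, 2, 19, 1]


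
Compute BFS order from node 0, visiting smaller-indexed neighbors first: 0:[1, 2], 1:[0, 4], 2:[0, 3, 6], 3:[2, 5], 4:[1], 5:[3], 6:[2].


BFS queue: start with [0]
Visit order: [0, 1, 2, 4, 3, 6, 5]


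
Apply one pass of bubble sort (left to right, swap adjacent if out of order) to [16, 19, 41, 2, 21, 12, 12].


After one pass: [16, 19, 2, 21, 12, 12, 41]


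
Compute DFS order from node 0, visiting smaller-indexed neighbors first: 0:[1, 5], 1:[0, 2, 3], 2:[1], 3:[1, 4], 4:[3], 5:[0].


DFS stack-based: start with [0]
Visit order: [0, 1, 2, 3, 4, 5]


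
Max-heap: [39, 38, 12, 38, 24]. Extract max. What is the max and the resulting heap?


Max = 39
Replace root with last, heapify down
Resulting heap: [38, 38, 12, 24]


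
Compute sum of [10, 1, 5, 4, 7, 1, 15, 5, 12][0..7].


Prefix sums: [0, 10, 11, 16, 20, 27, 28, 43, 48, 60]
Sum[0..7] = prefix[8] - prefix[0] = 48 - 0 = 48


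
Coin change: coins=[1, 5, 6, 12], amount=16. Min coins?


dp[0]=0; dp[i]=1+min(dp[i-c] for c in coins)
...dp[11]=2, dp[12]=1, dp[13]=2, dp[14]=3, dp[15]=3, dp[16]=3
Minimum coins for 16 = 3


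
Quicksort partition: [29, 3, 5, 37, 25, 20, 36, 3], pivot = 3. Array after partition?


Elements <= 3 go left of pivot.
Result: [3, 3, 5, 37, 25, 20, 36, 29], pivot at index 1


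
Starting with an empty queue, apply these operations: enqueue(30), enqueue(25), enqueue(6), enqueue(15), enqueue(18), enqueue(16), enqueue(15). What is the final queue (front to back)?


enqueue(30) -> [30]
enqueue(25) -> [30, 25]
enqueue(6) -> [30, 25, 6]
enqueue(15) -> [30, 25, 6, 15]
enqueue(18) -> [30, 25, 6, 15, 18]
enqueue(16) -> [30, 25, 6, 15, 18, 16]
enqueue(15) -> [30, 25, 6, 15, 18, 16, 15]
Final queue (front to back): [30, 25, 6, 15, 18, 16, 15]


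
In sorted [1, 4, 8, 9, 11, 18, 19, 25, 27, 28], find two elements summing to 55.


Two pointers: lo=0, hi=9
Found pair: (27, 28) summing to 55


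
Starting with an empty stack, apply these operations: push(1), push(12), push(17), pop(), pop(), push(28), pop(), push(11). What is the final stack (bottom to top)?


push(1) -> [1]
push(12) -> [1, 12]
push(17) -> [1, 12, 17]
pop() returns 17 -> [1, 12]
pop() returns 12 -> [1]
push(28) -> [1, 28]
pop() returns 28 -> [1]
push(11) -> [1, 11]
Final stack (bottom to top): [1, 11]


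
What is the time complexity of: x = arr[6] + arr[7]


Analysis: constant-time operation, no loop
Complexity: O(1)


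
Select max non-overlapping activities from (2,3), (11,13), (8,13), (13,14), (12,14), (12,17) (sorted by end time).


Greedy: pick earliest-ending, then skip overlaps.
Selected (3 activities): [(2, 3), (11, 13), (13, 14)]


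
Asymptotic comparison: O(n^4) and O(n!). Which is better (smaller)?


quartic grows slower than factorial
O(n^4) is asymptotically smaller; O(n!) grows faster


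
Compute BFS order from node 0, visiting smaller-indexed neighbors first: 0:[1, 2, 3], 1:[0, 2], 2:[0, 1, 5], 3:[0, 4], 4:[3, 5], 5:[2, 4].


BFS queue: start with [0]
Visit order: [0, 1, 2, 3, 5, 4]


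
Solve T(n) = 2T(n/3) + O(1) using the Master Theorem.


a=2, b=3, c=0. log_3(2)=0.631 > c=0. Case 1: O(n^log_b(a)) = O(n^0.631)
Complexity: O(n^0.631)


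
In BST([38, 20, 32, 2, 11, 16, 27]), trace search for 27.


BST root = 38
Search for 27: compare at each node
Path: [38, 20, 32, 27]


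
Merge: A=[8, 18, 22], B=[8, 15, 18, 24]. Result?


Compare heads, take smaller each step.
Merged: [8, 8, 15, 18, 18, 22, 24]


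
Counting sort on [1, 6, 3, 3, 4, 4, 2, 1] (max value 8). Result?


Count array: [0, 2, 1, 2, 2, 0, 1, 0, 0]
Reconstruct: [1, 1, 2, 3, 3, 4, 4, 6]


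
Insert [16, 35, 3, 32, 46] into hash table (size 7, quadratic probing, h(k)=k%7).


Insertions: 16->slot 2; 35->slot 0; 3->slot 3; 32->slot 4; 46->slot 5
Table: [35, None, 16, 3, 32, 46, None]


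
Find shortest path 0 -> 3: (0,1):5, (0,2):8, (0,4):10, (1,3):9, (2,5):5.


Dijkstra from 0:
Distances: {0: 0, 1: 5, 2: 8, 3: 14, 4: 10, 5: 13}
Shortest distance to 3 = 14, path = [0, 1, 3]


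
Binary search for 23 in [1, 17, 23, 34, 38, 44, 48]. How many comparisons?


Search for 23:
[0,6] mid=3 arr[3]=34
[0,2] mid=1 arr[1]=17
[2,2] mid=2 arr[2]=23
Total: 3 comparisons


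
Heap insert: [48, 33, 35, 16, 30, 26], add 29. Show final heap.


Append 29: [48, 33, 35, 16, 30, 26, 29]
Bubble up: no swaps needed
Result: [48, 33, 35, 16, 30, 26, 29]


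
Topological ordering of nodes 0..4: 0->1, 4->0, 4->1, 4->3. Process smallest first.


Kahn's algorithm, process smallest node first
Order: [2, 4, 0, 1, 3]


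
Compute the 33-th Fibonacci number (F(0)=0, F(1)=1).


F(n)=F(n-1)+F(n-2)
...F(31)=1346269, F(32)=2178309, F(33)=3524578


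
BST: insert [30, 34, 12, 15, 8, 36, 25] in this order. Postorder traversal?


Root = 30; build tree by BST insertion.
Postorder traversal: [8, 25, 15, 12, 36, 34, 30]


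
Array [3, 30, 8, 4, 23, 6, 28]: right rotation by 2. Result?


Right rotate by 2: [6, 28, 3, 30, 8, 4, 23]


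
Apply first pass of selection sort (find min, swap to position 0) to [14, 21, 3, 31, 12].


After one pass: [3, 21, 14, 31, 12]


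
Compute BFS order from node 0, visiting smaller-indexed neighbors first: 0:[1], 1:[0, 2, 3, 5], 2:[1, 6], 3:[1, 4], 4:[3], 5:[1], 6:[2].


BFS queue: start with [0]
Visit order: [0, 1, 2, 3, 5, 6, 4]


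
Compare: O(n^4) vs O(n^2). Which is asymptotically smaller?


quadratic grows slower than quartic
O(n^2) is asymptotically smaller; O(n^4) grows faster


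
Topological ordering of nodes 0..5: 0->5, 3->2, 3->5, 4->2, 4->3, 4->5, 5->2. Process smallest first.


Kahn's algorithm, process smallest node first
Order: [0, 1, 4, 3, 5, 2]


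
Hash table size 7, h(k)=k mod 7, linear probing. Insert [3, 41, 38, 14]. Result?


Insertions: 3->slot 3; 41->slot 6; 38->slot 4; 14->slot 0
Table: [14, None, None, 3, 38, None, 41]


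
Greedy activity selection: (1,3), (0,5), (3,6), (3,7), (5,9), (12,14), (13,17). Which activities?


Greedy: pick earliest-ending, then skip overlaps.
Selected (3 activities): [(1, 3), (3, 6), (12, 14)]


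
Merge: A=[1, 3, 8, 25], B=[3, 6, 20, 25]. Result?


Compare heads, take smaller each step.
Merged: [1, 3, 3, 6, 8, 20, 25, 25]


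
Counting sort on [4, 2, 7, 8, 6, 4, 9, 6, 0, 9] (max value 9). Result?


Count array: [1, 0, 1, 0, 2, 0, 2, 1, 1, 2]
Reconstruct: [0, 2, 4, 4, 6, 6, 7, 8, 9, 9]


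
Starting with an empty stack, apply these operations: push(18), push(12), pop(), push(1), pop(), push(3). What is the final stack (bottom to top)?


push(18) -> [18]
push(12) -> [18, 12]
pop() returns 12 -> [18]
push(1) -> [18, 1]
pop() returns 1 -> [18]
push(3) -> [18, 3]
Final stack (bottom to top): [18, 3]


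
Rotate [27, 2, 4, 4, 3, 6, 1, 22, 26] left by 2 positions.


Left rotate by 2: [4, 4, 3, 6, 1, 22, 26, 27, 2]


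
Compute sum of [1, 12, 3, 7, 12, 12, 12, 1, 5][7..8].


Prefix sums: [0, 1, 13, 16, 23, 35, 47, 59, 60, 65]
Sum[7..8] = prefix[9] - prefix[7] = 65 - 59 = 6


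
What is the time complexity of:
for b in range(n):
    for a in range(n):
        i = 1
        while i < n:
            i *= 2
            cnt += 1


Per nesting level: O(n) * O(n) * O(log n) = O(n^2 log n)
Complexity: O(n^2 log n)


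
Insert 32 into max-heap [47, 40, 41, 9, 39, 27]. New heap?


Append 32: [47, 40, 41, 9, 39, 27, 32]
Bubble up: no swaps needed
Result: [47, 40, 41, 9, 39, 27, 32]


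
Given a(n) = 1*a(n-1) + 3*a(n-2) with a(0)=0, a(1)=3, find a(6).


Build bottom-up:
...a(4)=21, a(5)=57, a(6)=1*57+3*21=120


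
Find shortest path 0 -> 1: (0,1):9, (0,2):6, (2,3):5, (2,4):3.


Dijkstra from 0:
Distances: {0: 0, 1: 9, 2: 6, 3: 11, 4: 9}
Shortest distance to 1 = 9, path = [0, 1]


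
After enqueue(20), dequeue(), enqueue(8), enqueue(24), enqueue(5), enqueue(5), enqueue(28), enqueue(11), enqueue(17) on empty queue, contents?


enqueue(20) -> [20]
dequeue() returns 20 -> []
enqueue(8) -> [8]
enqueue(24) -> [8, 24]
enqueue(5) -> [8, 24, 5]
enqueue(5) -> [8, 24, 5, 5]
enqueue(28) -> [8, 24, 5, 5, 28]
enqueue(11) -> [8, 24, 5, 5, 28, 11]
enqueue(17) -> [8, 24, 5, 5, 28, 11, 17]
Final queue (front to back): [8, 24, 5, 5, 28, 11, 17]


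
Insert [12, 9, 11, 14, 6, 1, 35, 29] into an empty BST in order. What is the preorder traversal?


Root = 12; build tree by BST insertion.
Preorder traversal: [12, 9, 6, 1, 11, 14, 35, 29]
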